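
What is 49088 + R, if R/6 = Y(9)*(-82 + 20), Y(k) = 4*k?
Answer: 35696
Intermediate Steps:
R = -13392 (R = 6*((4*9)*(-82 + 20)) = 6*(36*(-62)) = 6*(-2232) = -13392)
49088 + R = 49088 - 13392 = 35696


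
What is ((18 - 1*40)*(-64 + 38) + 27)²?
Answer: 358801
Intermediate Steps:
((18 - 1*40)*(-64 + 38) + 27)² = ((18 - 40)*(-26) + 27)² = (-22*(-26) + 27)² = (572 + 27)² = 599² = 358801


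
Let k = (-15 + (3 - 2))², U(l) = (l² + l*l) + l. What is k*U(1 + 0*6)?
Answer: 588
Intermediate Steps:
U(l) = l + 2*l² (U(l) = (l² + l²) + l = 2*l² + l = l + 2*l²)
k = 196 (k = (-15 + 1)² = (-14)² = 196)
k*U(1 + 0*6) = 196*((1 + 0*6)*(1 + 2*(1 + 0*6))) = 196*((1 + 0)*(1 + 2*(1 + 0))) = 196*(1*(1 + 2*1)) = 196*(1*(1 + 2)) = 196*(1*3) = 196*3 = 588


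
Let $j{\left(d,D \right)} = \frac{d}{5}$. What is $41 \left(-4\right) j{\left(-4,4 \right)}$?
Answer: $\frac{656}{5} \approx 131.2$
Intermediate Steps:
$j{\left(d,D \right)} = \frac{d}{5}$ ($j{\left(d,D \right)} = d \frac{1}{5} = \frac{d}{5}$)
$41 \left(-4\right) j{\left(-4,4 \right)} = 41 \left(-4\right) \frac{1}{5} \left(-4\right) = \left(-164\right) \left(- \frac{4}{5}\right) = \frac{656}{5}$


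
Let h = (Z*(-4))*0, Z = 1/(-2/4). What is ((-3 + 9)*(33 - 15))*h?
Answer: 0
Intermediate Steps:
Z = -2 (Z = 1/(-2*1/4) = 1/(-1/2) = -2)
h = 0 (h = -2*(-4)*0 = 8*0 = 0)
((-3 + 9)*(33 - 15))*h = ((-3 + 9)*(33 - 15))*0 = (6*18)*0 = 108*0 = 0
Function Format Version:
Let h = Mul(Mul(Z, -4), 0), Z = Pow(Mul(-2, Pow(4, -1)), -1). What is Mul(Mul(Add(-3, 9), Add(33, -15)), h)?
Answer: 0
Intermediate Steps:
Z = -2 (Z = Pow(Mul(-2, Rational(1, 4)), -1) = Pow(Rational(-1, 2), -1) = -2)
h = 0 (h = Mul(Mul(-2, -4), 0) = Mul(8, 0) = 0)
Mul(Mul(Add(-3, 9), Add(33, -15)), h) = Mul(Mul(Add(-3, 9), Add(33, -15)), 0) = Mul(Mul(6, 18), 0) = Mul(108, 0) = 0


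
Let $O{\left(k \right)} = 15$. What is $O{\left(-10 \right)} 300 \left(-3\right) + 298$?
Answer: $-13202$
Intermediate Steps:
$O{\left(-10 \right)} 300 \left(-3\right) + 298 = 15 \cdot 300 \left(-3\right) + 298 = 15 \left(-900\right) + 298 = -13500 + 298 = -13202$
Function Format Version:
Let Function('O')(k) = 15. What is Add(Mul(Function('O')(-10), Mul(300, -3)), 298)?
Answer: -13202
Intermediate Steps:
Add(Mul(Function('O')(-10), Mul(300, -3)), 298) = Add(Mul(15, Mul(300, -3)), 298) = Add(Mul(15, -900), 298) = Add(-13500, 298) = -13202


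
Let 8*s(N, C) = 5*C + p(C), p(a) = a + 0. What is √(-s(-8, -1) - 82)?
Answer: 5*I*√13/2 ≈ 9.0139*I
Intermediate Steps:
p(a) = a
s(N, C) = 3*C/4 (s(N, C) = (5*C + C)/8 = (6*C)/8 = 3*C/4)
√(-s(-8, -1) - 82) = √(-3*(-1)/4 - 82) = √(-1*(-¾) - 82) = √(¾ - 82) = √(-325/4) = 5*I*√13/2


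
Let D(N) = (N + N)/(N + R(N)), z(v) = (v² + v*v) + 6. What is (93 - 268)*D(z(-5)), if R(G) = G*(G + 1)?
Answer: -175/29 ≈ -6.0345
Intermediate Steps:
R(G) = G*(1 + G)
z(v) = 6 + 2*v² (z(v) = (v² + v²) + 6 = 2*v² + 6 = 6 + 2*v²)
D(N) = 2*N/(N + N*(1 + N)) (D(N) = (N + N)/(N + N*(1 + N)) = (2*N)/(N + N*(1 + N)) = 2*N/(N + N*(1 + N)))
(93 - 268)*D(z(-5)) = (93 - 268)*(2/(2 + (6 + 2*(-5)²))) = -350/(2 + (6 + 2*25)) = -350/(2 + (6 + 50)) = -350/(2 + 56) = -350/58 = -175*1/29 = -175/29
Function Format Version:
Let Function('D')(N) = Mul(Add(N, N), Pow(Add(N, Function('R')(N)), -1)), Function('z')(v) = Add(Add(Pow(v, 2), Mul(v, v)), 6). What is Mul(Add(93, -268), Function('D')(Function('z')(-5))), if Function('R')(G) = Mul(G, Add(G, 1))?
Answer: Rational(-175, 29) ≈ -6.0345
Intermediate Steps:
Function('R')(G) = Mul(G, Add(1, G))
Function('z')(v) = Add(6, Mul(2, Pow(v, 2))) (Function('z')(v) = Add(Add(Pow(v, 2), Pow(v, 2)), 6) = Add(Mul(2, Pow(v, 2)), 6) = Add(6, Mul(2, Pow(v, 2))))
Function('D')(N) = Mul(2, N, Pow(Add(N, Mul(N, Add(1, N))), -1)) (Function('D')(N) = Mul(Add(N, N), Pow(Add(N, Mul(N, Add(1, N))), -1)) = Mul(Mul(2, N), Pow(Add(N, Mul(N, Add(1, N))), -1)) = Mul(2, N, Pow(Add(N, Mul(N, Add(1, N))), -1)))
Mul(Add(93, -268), Function('D')(Function('z')(-5))) = Mul(Add(93, -268), Mul(2, Pow(Add(2, Add(6, Mul(2, Pow(-5, 2)))), -1))) = Mul(-175, Mul(2, Pow(Add(2, Add(6, Mul(2, 25))), -1))) = Mul(-175, Mul(2, Pow(Add(2, Add(6, 50)), -1))) = Mul(-175, Mul(2, Pow(Add(2, 56), -1))) = Mul(-175, Mul(2, Pow(58, -1))) = Mul(-175, Mul(2, Rational(1, 58))) = Mul(-175, Rational(1, 29)) = Rational(-175, 29)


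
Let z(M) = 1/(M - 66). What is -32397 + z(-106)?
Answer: -5572285/172 ≈ -32397.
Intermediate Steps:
z(M) = 1/(-66 + M)
-32397 + z(-106) = -32397 + 1/(-66 - 106) = -32397 + 1/(-172) = -32397 - 1/172 = -5572285/172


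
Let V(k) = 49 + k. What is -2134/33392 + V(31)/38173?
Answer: -39394911/637336408 ≈ -0.061812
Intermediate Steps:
-2134/33392 + V(31)/38173 = -2134/33392 + (49 + 31)/38173 = -2134*1/33392 + 80*(1/38173) = -1067/16696 + 80/38173 = -39394911/637336408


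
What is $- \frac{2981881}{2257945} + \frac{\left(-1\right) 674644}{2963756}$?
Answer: $- \frac{2590219187904}{1672999510355} \approx -1.5482$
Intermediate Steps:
$- \frac{2981881}{2257945} + \frac{\left(-1\right) 674644}{2963756} = \left(-2981881\right) \frac{1}{2257945} - \frac{168661}{740939} = - \frac{2981881}{2257945} - \frac{168661}{740939} = - \frac{2590219187904}{1672999510355}$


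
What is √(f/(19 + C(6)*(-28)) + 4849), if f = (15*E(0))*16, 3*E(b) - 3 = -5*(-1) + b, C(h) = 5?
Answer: 21*√1329/11 ≈ 69.597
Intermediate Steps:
E(b) = 8/3 + b/3 (E(b) = 1 + (-5*(-1) + b)/3 = 1 + (5 + b)/3 = 1 + (5/3 + b/3) = 8/3 + b/3)
f = 640 (f = (15*(8/3 + (⅓)*0))*16 = (15*(8/3 + 0))*16 = (15*(8/3))*16 = 40*16 = 640)
√(f/(19 + C(6)*(-28)) + 4849) = √(640/(19 + 5*(-28)) + 4849) = √(640/(19 - 140) + 4849) = √(640/(-121) + 4849) = √(640*(-1/121) + 4849) = √(-640/121 + 4849) = √(586089/121) = 21*√1329/11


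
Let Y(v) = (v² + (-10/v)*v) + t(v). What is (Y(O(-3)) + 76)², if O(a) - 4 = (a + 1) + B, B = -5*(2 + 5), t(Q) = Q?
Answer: 1258884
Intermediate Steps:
B = -35 (B = -5*7 = -35)
O(a) = -30 + a (O(a) = 4 + ((a + 1) - 35) = 4 + ((1 + a) - 35) = 4 + (-34 + a) = -30 + a)
Y(v) = -10 + v + v² (Y(v) = (v² + (-10/v)*v) + v = (v² - 10) + v = (-10 + v²) + v = -10 + v + v²)
(Y(O(-3)) + 76)² = ((-10 + (-30 - 3) + (-30 - 3)²) + 76)² = ((-10 - 33 + (-33)²) + 76)² = ((-10 - 33 + 1089) + 76)² = (1046 + 76)² = 1122² = 1258884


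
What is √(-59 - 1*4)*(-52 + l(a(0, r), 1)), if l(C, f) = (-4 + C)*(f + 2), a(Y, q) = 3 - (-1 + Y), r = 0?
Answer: -156*I*√7 ≈ -412.74*I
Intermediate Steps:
a(Y, q) = 4 - Y (a(Y, q) = 3 + (1 - Y) = 4 - Y)
l(C, f) = (-4 + C)*(2 + f)
√(-59 - 1*4)*(-52 + l(a(0, r), 1)) = √(-59 - 1*4)*(-52 + (-8 - 4*1 + 2*(4 - 1*0) + (4 - 1*0)*1)) = √(-59 - 4)*(-52 + (-8 - 4 + 2*(4 + 0) + (4 + 0)*1)) = √(-63)*(-52 + (-8 - 4 + 2*4 + 4*1)) = (3*I*√7)*(-52 + (-8 - 4 + 8 + 4)) = (3*I*√7)*(-52 + 0) = (3*I*√7)*(-52) = -156*I*√7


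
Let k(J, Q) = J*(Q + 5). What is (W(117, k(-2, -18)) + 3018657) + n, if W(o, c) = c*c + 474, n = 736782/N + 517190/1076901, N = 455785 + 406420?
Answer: 2803920505694822467/928509426705 ≈ 3.0198e+6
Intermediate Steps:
N = 862205
k(J, Q) = J*(5 + Q)
n = 1239365076532/928509426705 (n = 736782/862205 + 517190/1076901 = 1239365076532/928509426705 ≈ 1.3348)
W(o, c) = 474 + c² (W(o, c) = c² + 474 = 474 + c²)
(W(117, k(-2, -18)) + 3018657) + n = ((474 + (-2*(5 - 18))²) + 3018657) + 1239365076532/928509426705 = ((474 + (-2*(-13))²) + 3018657) + 1239365076532/928509426705 = ((474 + 26²) + 3018657) + 1239365076532/928509426705 = ((474 + 676) + 3018657) + 1239365076532/928509426705 = (1150 + 3018657) + 1239365076532/928509426705 = 3019807 + 1239365076532/928509426705 = 2803920505694822467/928509426705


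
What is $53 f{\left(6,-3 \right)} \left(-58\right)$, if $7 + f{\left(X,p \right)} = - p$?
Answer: $12296$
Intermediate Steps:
$f{\left(X,p \right)} = -7 - p$
$53 f{\left(6,-3 \right)} \left(-58\right) = 53 \left(-7 - -3\right) \left(-58\right) = 53 \left(-7 + 3\right) \left(-58\right) = 53 \left(-4\right) \left(-58\right) = \left(-212\right) \left(-58\right) = 12296$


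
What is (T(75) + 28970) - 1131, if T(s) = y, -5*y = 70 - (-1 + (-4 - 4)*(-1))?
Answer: 139132/5 ≈ 27826.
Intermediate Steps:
y = -63/5 (y = -(70 - (-1 + (-4 - 4)*(-1)))/5 = -(70 - (-1 - 8*(-1)))/5 = -(70 - (-1 + 8))/5 = -(70 - 1*7)/5 = -(70 - 7)/5 = -⅕*63 = -63/5 ≈ -12.600)
T(s) = -63/5
(T(75) + 28970) - 1131 = (-63/5 + 28970) - 1131 = 144787/5 - 1131 = 139132/5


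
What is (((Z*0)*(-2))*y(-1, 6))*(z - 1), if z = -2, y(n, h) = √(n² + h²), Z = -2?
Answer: 0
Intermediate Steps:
y(n, h) = √(h² + n²)
(((Z*0)*(-2))*y(-1, 6))*(z - 1) = ((-2*0*(-2))*√(6² + (-1)²))*(-2 - 1) = ((0*(-2))*√(36 + 1))*(-3) = (0*√37)*(-3) = 0*(-3) = 0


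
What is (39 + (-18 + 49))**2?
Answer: 4900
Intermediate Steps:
(39 + (-18 + 49))**2 = (39 + 31)**2 = 70**2 = 4900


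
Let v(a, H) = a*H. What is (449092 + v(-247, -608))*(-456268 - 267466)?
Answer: -433710626712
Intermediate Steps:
v(a, H) = H*a
(449092 + v(-247, -608))*(-456268 - 267466) = (449092 - 608*(-247))*(-456268 - 267466) = (449092 + 150176)*(-723734) = 599268*(-723734) = -433710626712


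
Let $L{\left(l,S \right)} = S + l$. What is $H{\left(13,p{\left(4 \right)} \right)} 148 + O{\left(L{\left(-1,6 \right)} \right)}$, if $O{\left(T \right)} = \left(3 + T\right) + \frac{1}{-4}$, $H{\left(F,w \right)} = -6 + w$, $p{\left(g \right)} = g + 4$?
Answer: $\frac{1215}{4} \approx 303.75$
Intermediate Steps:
$p{\left(g \right)} = 4 + g$
$O{\left(T \right)} = \frac{11}{4} + T$ ($O{\left(T \right)} = \left(3 + T\right) - \frac{1}{4} = \frac{11}{4} + T$)
$H{\left(13,p{\left(4 \right)} \right)} 148 + O{\left(L{\left(-1,6 \right)} \right)} = \left(-6 + \left(4 + 4\right)\right) 148 + \left(\frac{11}{4} + \left(6 - 1\right)\right) = \left(-6 + 8\right) 148 + \left(\frac{11}{4} + 5\right) = 2 \cdot 148 + \frac{31}{4} = 296 + \frac{31}{4} = \frac{1215}{4}$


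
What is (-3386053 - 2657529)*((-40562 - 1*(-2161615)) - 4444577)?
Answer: 14042407822968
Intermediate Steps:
(-3386053 - 2657529)*((-40562 - 1*(-2161615)) - 4444577) = -6043582*((-40562 + 2161615) - 4444577) = -6043582*(2121053 - 4444577) = -6043582*(-2323524) = 14042407822968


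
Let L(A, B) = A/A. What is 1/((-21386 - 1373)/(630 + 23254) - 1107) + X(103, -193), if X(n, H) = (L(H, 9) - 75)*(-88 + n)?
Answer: -29373229054/26462347 ≈ -1110.0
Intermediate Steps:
L(A, B) = 1
X(n, H) = 6512 - 74*n (X(n, H) = (1 - 75)*(-88 + n) = -74*(-88 + n) = 6512 - 74*n)
1/((-21386 - 1373)/(630 + 23254) - 1107) + X(103, -193) = 1/((-21386 - 1373)/(630 + 23254) - 1107) + (6512 - 74*103) = 1/(-22759/23884 - 1107) + (6512 - 7622) = 1/(-22759*1/23884 - 1107) - 1110 = 1/(-22759/23884 - 1107) - 1110 = 1/(-26462347/23884) - 1110 = -23884/26462347 - 1110 = -29373229054/26462347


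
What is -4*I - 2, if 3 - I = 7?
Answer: 14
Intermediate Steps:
I = -4 (I = 3 - 1*7 = 3 - 7 = -4)
-4*I - 2 = -4*(-4) - 2 = 16 - 2 = 14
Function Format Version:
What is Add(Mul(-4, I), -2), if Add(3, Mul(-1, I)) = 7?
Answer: 14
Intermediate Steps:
I = -4 (I = Add(3, Mul(-1, 7)) = Add(3, -7) = -4)
Add(Mul(-4, I), -2) = Add(Mul(-4, -4), -2) = Add(16, -2) = 14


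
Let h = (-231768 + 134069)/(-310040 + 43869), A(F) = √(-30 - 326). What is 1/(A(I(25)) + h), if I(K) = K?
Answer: 26004640529/25231077536397 - 141694002482*I*√89/25231077536397 ≈ 0.0010307 - 0.05298*I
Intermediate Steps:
A(F) = 2*I*√89 (A(F) = √(-356) = 2*I*√89)
h = 97699/266171 (h = -97699/(-266171) = -97699*(-1/266171) = 97699/266171 ≈ 0.36705)
1/(A(I(25)) + h) = 1/(2*I*√89 + 97699/266171) = 1/(97699/266171 + 2*I*√89)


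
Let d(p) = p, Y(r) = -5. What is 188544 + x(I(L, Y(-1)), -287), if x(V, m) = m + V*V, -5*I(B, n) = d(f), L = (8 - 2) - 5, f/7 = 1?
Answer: 4706474/25 ≈ 1.8826e+5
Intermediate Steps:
f = 7 (f = 7*1 = 7)
L = 1 (L = 6 - 5 = 1)
I(B, n) = -7/5 (I(B, n) = -⅕*7 = -7/5)
x(V, m) = m + V²
188544 + x(I(L, Y(-1)), -287) = 188544 + (-287 + (-7/5)²) = 188544 + (-287 + 49/25) = 188544 - 7126/25 = 4706474/25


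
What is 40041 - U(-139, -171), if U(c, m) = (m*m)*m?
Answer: 5040252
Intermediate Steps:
U(c, m) = m³ (U(c, m) = m²*m = m³)
40041 - U(-139, -171) = 40041 - 1*(-171)³ = 40041 - 1*(-5000211) = 40041 + 5000211 = 5040252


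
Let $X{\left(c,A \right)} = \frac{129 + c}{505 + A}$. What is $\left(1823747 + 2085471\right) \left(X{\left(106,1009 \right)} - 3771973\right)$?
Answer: $- \frac{11162316354232183}{757} \approx -1.4745 \cdot 10^{13}$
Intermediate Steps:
$X{\left(c,A \right)} = \frac{129 + c}{505 + A}$
$\left(1823747 + 2085471\right) \left(X{\left(106,1009 \right)} - 3771973\right) = \left(1823747 + 2085471\right) \left(\frac{129 + 106}{505 + 1009} - 3771973\right) = 3909218 \left(\frac{1}{1514} \cdot 235 - 3771973\right) = 3909218 \left(\frac{235}{1514} - 3771973\right) = 3909218 \left(- \frac{5710766887}{1514}\right) = - \frac{11162316354232183}{757}$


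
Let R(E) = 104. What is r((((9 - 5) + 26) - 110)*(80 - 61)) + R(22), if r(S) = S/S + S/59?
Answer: 4675/59 ≈ 79.237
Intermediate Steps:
r(S) = 1 + S/59 (r(S) = 1 + S*(1/59) = 1 + S/59)
r((((9 - 5) + 26) - 110)*(80 - 61)) + R(22) = (1 + ((((9 - 5) + 26) - 110)*(80 - 61))/59) + 104 = (1 + (((4 + 26) - 110)*19)/59) + 104 = (1 + ((30 - 110)*19)/59) + 104 = (1 + (-80*19)/59) + 104 = (1 + (1/59)*(-1520)) + 104 = (1 - 1520/59) + 104 = -1461/59 + 104 = 4675/59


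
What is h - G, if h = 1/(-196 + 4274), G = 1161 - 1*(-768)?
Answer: -7866461/4078 ≈ -1929.0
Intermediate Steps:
G = 1929 (G = 1161 + 768 = 1929)
h = 1/4078 ≈ 0.00024522
h - G = 1/4078 - 1*1929 = 1/4078 - 1929 = -7866461/4078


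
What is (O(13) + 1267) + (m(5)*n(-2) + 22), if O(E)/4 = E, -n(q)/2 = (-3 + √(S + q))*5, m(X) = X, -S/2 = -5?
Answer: 1491 - 100*√2 ≈ 1349.6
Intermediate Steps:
S = 10 (S = -2*(-5) = 10)
n(q) = 30 - 10*√(10 + q) (n(q) = -2*(-3 + √(10 + q))*5 = -2*(-15 + 5*√(10 + q)) = 30 - 10*√(10 + q))
O(E) = 4*E
(O(13) + 1267) + (m(5)*n(-2) + 22) = (4*13 + 1267) + (5*(30 - 10*√(10 - 2)) + 22) = (52 + 1267) + (5*(30 - 20*√2) + 22) = 1319 + (5*(30 - 20*√2) + 22) = 1319 + ((150 - 100*√2) + 22) = 1319 + (172 - 100*√2) = 1491 - 100*√2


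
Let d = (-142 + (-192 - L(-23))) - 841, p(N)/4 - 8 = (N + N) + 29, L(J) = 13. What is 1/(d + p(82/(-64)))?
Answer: -4/4201 ≈ -0.00095215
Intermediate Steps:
p(N) = 148 + 8*N (p(N) = 32 + 4*((N + N) + 29) = 32 + 4*(2*N + 29) = 32 + 4*(29 + 2*N) = 32 + (116 + 8*N) = 148 + 8*N)
d = -1188 (d = (-142 + (-192 - 1*13)) - 841 = (-142 + (-192 - 13)) - 841 = (-142 - 205) - 841 = -347 - 841 = -1188)
1/(d + p(82/(-64))) = 1/(-1188 + (148 + 8*(82/(-64)))) = 1/(-1188 + (148 + 8*(82*(-1/64)))) = 1/(-1188 + (148 + 8*(-41/32))) = 1/(-1188 + (148 - 41/4)) = 1/(-1188 + 551/4) = 1/(-4201/4) = -4/4201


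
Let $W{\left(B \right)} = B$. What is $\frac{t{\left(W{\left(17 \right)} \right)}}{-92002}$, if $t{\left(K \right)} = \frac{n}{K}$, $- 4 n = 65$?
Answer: $\frac{65}{6256136} \approx 1.039 \cdot 10^{-5}$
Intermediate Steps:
$n = - \frac{65}{4}$ ($n = \left(- \frac{1}{4}\right) 65 = - \frac{65}{4} \approx -16.25$)
$t{\left(K \right)} = - \frac{65}{4 K}$
$\frac{t{\left(W{\left(17 \right)} \right)}}{-92002} = \frac{\left(- \frac{65}{4}\right) \frac{1}{17}}{-92002} = \left(- \frac{65}{4}\right) \frac{1}{17} \left(- \frac{1}{92002}\right) = \left(- \frac{65}{68}\right) \left(- \frac{1}{92002}\right) = \frac{65}{6256136}$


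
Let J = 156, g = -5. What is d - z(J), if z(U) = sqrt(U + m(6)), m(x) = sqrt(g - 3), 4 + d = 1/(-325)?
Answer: -1301/325 - sqrt(156 + 2*I*sqrt(2)) ≈ -16.494 - 0.11322*I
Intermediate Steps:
d = -1301/325 (d = -4 + 1/(-325) = -4 - 1/325 = -1301/325 ≈ -4.0031)
m(x) = 2*I*sqrt(2) (m(x) = sqrt(-5 - 3) = sqrt(-8) = 2*I*sqrt(2))
z(U) = sqrt(U + 2*I*sqrt(2))
d - z(J) = -1301/325 - sqrt(156 + 2*I*sqrt(2))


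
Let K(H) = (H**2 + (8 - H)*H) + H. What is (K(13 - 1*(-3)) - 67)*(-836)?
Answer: -64372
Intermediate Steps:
K(H) = H + H**2 + H*(8 - H) (K(H) = (H**2 + H*(8 - H)) + H = H + H**2 + H*(8 - H))
(K(13 - 1*(-3)) - 67)*(-836) = (9*(13 - 1*(-3)) - 67)*(-836) = (9*(13 + 3) - 67)*(-836) = (9*16 - 67)*(-836) = (144 - 67)*(-836) = 77*(-836) = -64372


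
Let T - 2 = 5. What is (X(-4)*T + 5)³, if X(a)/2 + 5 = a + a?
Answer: -5545233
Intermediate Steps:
T = 7 (T = 2 + 5 = 7)
X(a) = -10 + 4*a (X(a) = -10 + 2*(a + a) = -10 + 2*(2*a) = -10 + 4*a)
(X(-4)*T + 5)³ = ((-10 + 4*(-4))*7 + 5)³ = ((-10 - 16)*7 + 5)³ = (-26*7 + 5)³ = (-182 + 5)³ = (-177)³ = -5545233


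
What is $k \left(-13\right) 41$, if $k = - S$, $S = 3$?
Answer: $1599$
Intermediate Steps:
$k = -3$ ($k = \left(-1\right) 3 = -3$)
$k \left(-13\right) 41 = \left(-3\right) \left(-13\right) 41 = 39 \cdot 41 = 1599$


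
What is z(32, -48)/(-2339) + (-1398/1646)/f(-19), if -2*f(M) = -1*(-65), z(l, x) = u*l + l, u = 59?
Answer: -99440478/125124805 ≈ -0.79473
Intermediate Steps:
z(l, x) = 60*l (z(l, x) = 59*l + l = 60*l)
f(M) = -65/2 (f(M) = -(-1)*(-65)/2 = -½*65 = -65/2)
z(32, -48)/(-2339) + (-1398/1646)/f(-19) = (60*32)/(-2339) + (-1398/1646)/(-65/2) = 1920*(-1/2339) - 1398*1/1646*(-2/65) = -1920/2339 - 699/823*(-2/65) = -1920/2339 + 1398/53495 = -99440478/125124805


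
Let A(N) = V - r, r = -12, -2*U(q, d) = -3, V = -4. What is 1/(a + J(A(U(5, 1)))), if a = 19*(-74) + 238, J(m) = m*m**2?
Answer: -1/656 ≈ -0.0015244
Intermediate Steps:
U(q, d) = 3/2 (U(q, d) = -1/2*(-3) = 3/2)
A(N) = 8 (A(N) = -4 - 1*(-12) = -4 + 12 = 8)
J(m) = m**3
a = -1168 (a = -1406 + 238 = -1168)
1/(a + J(A(U(5, 1)))) = 1/(-1168 + 8**3) = 1/(-1168 + 512) = 1/(-656) = -1/656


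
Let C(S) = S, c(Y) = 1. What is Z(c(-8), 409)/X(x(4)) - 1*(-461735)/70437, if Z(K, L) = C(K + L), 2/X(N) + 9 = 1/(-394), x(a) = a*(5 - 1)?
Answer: -51035284405/27752178 ≈ -1839.0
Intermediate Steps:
x(a) = 4*a (x(a) = a*4 = 4*a)
X(N) = -788/3547 (X(N) = 2/(-9 + 1/(-394)) = 2/(-9 - 1/394) = 2/(-3547/394) = 2*(-394/3547) = -788/3547)
Z(K, L) = K + L
Z(c(-8), 409)/X(x(4)) - 1*(-461735)/70437 = (1 + 409)/(-788/3547) - 1*(-461735)/70437 = 410*(-3547/788) + 461735*(1/70437) = -727135/394 + 461735/70437 = -51035284405/27752178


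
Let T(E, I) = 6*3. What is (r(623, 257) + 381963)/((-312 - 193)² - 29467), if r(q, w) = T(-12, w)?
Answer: 127327/75186 ≈ 1.6935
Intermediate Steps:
T(E, I) = 18
r(q, w) = 18
(r(623, 257) + 381963)/((-312 - 193)² - 29467) = (18 + 381963)/((-312 - 193)² - 29467) = 381981/((-505)² - 29467) = 381981/(255025 - 29467) = 381981/225558 = 381981*(1/225558) = 127327/75186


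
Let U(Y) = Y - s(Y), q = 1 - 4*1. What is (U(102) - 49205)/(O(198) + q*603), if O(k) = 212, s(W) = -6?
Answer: 49097/1597 ≈ 30.743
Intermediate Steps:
q = -3 (q = 1 - 4 = -3)
U(Y) = 6 + Y (U(Y) = Y - 1*(-6) = Y + 6 = 6 + Y)
(U(102) - 49205)/(O(198) + q*603) = ((6 + 102) - 49205)/(212 - 3*603) = (108 - 49205)/(212 - 1809) = -49097/(-1597) = -49097*(-1/1597) = 49097/1597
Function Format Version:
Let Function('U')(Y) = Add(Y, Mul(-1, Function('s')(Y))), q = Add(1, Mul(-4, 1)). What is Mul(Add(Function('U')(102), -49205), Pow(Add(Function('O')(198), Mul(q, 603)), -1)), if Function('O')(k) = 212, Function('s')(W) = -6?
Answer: Rational(49097, 1597) ≈ 30.743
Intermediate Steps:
q = -3 (q = Add(1, -4) = -3)
Function('U')(Y) = Add(6, Y) (Function('U')(Y) = Add(Y, Mul(-1, -6)) = Add(Y, 6) = Add(6, Y))
Mul(Add(Function('U')(102), -49205), Pow(Add(Function('O')(198), Mul(q, 603)), -1)) = Mul(Add(Add(6, 102), -49205), Pow(Add(212, Mul(-3, 603)), -1)) = Mul(Add(108, -49205), Pow(Add(212, -1809), -1)) = Mul(-49097, Pow(-1597, -1)) = Mul(-49097, Rational(-1, 1597)) = Rational(49097, 1597)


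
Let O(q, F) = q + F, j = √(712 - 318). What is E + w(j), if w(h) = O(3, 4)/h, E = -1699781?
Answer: -1699781 + 7*√394/394 ≈ -1.6998e+6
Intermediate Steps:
j = √394 ≈ 19.849
O(q, F) = F + q
w(h) = 7/h (w(h) = (4 + 3)/h = 7/h)
E + w(j) = -1699781 + 7/(√394) = -1699781 + 7*(√394/394) = -1699781 + 7*√394/394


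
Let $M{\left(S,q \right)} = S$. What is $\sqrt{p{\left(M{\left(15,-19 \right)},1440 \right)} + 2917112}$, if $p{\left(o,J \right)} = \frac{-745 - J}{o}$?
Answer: $\frac{\sqrt{26252697}}{3} \approx 1707.9$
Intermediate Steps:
$p{\left(o,J \right)} = \frac{-745 - J}{o}$
$\sqrt{p{\left(M{\left(15,-19 \right)},1440 \right)} + 2917112} = \sqrt{\frac{-745 - 1440}{15} + 2917112} = \sqrt{\frac{1}{15} \left(-2185\right) + 2917112} = \sqrt{- \frac{437}{3} + 2917112} = \sqrt{\frac{8750899}{3}} = \frac{\sqrt{26252697}}{3}$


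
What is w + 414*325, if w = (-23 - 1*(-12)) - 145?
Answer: 134394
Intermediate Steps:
w = -156 (w = (-23 + 12) - 145 = -11 - 145 = -156)
w + 414*325 = -156 + 414*325 = -156 + 134550 = 134394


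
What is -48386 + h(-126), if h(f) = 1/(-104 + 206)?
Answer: -4935371/102 ≈ -48386.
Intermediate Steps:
h(f) = 1/102
-48386 + h(-126) = -48386 + 1/102 = -4935371/102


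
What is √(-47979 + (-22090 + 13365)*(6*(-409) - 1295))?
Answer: √32662046 ≈ 5715.1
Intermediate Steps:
√(-47979 + (-22090 + 13365)*(6*(-409) - 1295)) = √(-47979 - 8725*(-2454 - 1295)) = √(-47979 - 8725*(-3749)) = √(-47979 + 32710025) = √32662046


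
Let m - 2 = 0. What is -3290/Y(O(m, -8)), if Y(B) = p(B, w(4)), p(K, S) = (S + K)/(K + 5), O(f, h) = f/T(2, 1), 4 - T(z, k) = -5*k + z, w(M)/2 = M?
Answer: -60865/29 ≈ -2098.8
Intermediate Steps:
m = 2 (m = 2 + 0 = 2)
w(M) = 2*M
T(z, k) = 4 - z + 5*k (T(z, k) = 4 - (-5*k + z) = 4 - (z - 5*k) = 4 + (-z + 5*k) = 4 - z + 5*k)
O(f, h) = f/7 (O(f, h) = f/(4 - 1*2 + 5*1) = f/(4 - 2 + 5) = f/7)
p(K, S) = (K + S)/(5 + K)
Y(B) = (8 + B)/(5 + B) (Y(B) = (B + 2*4)/(5 + B) = (B + 8)/(5 + B) = (8 + B)/(5 + B))
-3290/Y(O(m, -8)) = -3290*(5 + (⅐)*2)/(8 + (⅐)*2) = -3290*(5 + 2/7)/(8 + 2/7) = -3290/((58/7)/(37/7)) = -3290/((7/37)*(58/7)) = -3290/58/37 = -3290*37/58 = -60865/29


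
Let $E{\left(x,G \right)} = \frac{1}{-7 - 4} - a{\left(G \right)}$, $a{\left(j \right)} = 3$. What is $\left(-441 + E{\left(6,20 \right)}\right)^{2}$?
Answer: $\frac{23863225}{121} \approx 1.9722 \cdot 10^{5}$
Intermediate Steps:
$E{\left(x,G \right)} = - \frac{34}{11}$ ($E{\left(x,G \right)} = \frac{1}{-7 - 4} - 3 = \frac{1}{-11} - 3 = - \frac{1}{11} - 3 = - \frac{34}{11}$)
$\left(-441 + E{\left(6,20 \right)}\right)^{2} = \left(-441 - \frac{34}{11}\right)^{2} = \left(- \frac{4885}{11}\right)^{2} = \frac{23863225}{121}$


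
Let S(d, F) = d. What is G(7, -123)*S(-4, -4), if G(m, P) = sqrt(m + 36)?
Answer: -4*sqrt(43) ≈ -26.230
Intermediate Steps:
G(m, P) = sqrt(36 + m)
G(7, -123)*S(-4, -4) = sqrt(36 + 7)*(-4) = sqrt(43)*(-4) = -4*sqrt(43)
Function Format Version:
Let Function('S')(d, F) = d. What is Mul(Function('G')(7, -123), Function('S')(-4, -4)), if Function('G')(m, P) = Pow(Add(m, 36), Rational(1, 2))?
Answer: Mul(-4, Pow(43, Rational(1, 2))) ≈ -26.230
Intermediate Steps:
Function('G')(m, P) = Pow(Add(36, m), Rational(1, 2))
Mul(Function('G')(7, -123), Function('S')(-4, -4)) = Mul(Pow(Add(36, 7), Rational(1, 2)), -4) = Mul(Pow(43, Rational(1, 2)), -4) = Mul(-4, Pow(43, Rational(1, 2)))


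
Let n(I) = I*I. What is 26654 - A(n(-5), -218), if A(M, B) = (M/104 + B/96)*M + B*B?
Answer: -12991205/624 ≈ -20819.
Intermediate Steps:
n(I) = I²
A(M, B) = B² + M*(B/96 + M/104) (A(M, B) = (M*(1/104) + B*(1/96))*M + B² = (M/104 + B/96)*M + B² = (B/96 + M/104)*M + B² = M*(B/96 + M/104) + B² = B² + M*(B/96 + M/104))
26654 - A(n(-5), -218) = 26654 - ((-218)² + ((-5)²)²/104 + (1/96)*(-218)*(-5)²) = 26654 - (47524 + (1/104)*25² + (1/96)*(-218)*25) = 26654 - (47524 + (1/104)*625 - 2725/48) = 26654 - (47524 + 625/104 - 2725/48) = 26654 - 1*29623301/624 = 26654 - 29623301/624 = -12991205/624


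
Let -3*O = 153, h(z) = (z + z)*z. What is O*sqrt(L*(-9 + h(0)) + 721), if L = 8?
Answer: -51*sqrt(649) ≈ -1299.3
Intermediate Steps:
h(z) = 2*z**2 (h(z) = (2*z)*z = 2*z**2)
O = -51 (O = -1/3*153 = -51)
O*sqrt(L*(-9 + h(0)) + 721) = -51*sqrt(8*(-9 + 2*0**2) + 721) = -51*sqrt(8*(-9 + 2*0) + 721) = -51*sqrt(8*(-9 + 0) + 721) = -51*sqrt(8*(-9) + 721) = -51*sqrt(-72 + 721) = -51*sqrt(649)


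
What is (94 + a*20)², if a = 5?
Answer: 37636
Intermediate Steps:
(94 + a*20)² = (94 + 5*20)² = (94 + 100)² = 194² = 37636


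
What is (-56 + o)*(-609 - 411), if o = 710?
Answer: -667080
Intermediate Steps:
(-56 + o)*(-609 - 411) = (-56 + 710)*(-609 - 411) = 654*(-1020) = -667080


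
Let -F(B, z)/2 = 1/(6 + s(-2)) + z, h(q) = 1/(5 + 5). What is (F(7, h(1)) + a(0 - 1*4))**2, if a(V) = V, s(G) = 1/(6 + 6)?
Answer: 2732409/133225 ≈ 20.510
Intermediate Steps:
s(G) = 1/12
h(q) = 1/10
F(B, z) = -24/73 - 2*z (F(B, z) = -2*(1/(6 + 1/12) + z) = -2*(1/(73/12) + z) = -2*(12/73 + z) = -24/73 - 2*z)
(F(7, h(1)) + a(0 - 1*4))**2 = ((-24/73 - 2*1/10) + (0 - 1*4))**2 = ((-24/73 - 1/5) + (0 - 4))**2 = (-193/365 - 4)**2 = (-1653/365)**2 = 2732409/133225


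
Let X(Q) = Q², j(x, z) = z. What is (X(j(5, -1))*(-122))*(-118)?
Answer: 14396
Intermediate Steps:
(X(j(5, -1))*(-122))*(-118) = ((-1)²*(-122))*(-118) = (1*(-122))*(-118) = -122*(-118) = 14396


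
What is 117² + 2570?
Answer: 16259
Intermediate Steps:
117² + 2570 = 13689 + 2570 = 16259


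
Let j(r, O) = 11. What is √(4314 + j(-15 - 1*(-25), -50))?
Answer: 5*√173 ≈ 65.765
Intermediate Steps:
√(4314 + j(-15 - 1*(-25), -50)) = √(4314 + 11) = √4325 = 5*√173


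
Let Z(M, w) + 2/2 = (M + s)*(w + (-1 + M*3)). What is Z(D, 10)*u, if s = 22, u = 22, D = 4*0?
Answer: 4334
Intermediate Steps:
D = 0
Z(M, w) = -1 + (22 + M)*(-1 + w + 3*M) (Z(M, w) = -1 + (M + 22)*(w + (-1 + M*3)) = -1 + (22 + M)*(w + (-1 + 3*M)) = -1 + (22 + M)*(-1 + w + 3*M))
Z(D, 10)*u = (-23 + 3*0² + 22*10 + 65*0 + 0*10)*22 = (-23 + 3*0 + 220 + 0 + 0)*22 = (-23 + 0 + 220 + 0 + 0)*22 = 197*22 = 4334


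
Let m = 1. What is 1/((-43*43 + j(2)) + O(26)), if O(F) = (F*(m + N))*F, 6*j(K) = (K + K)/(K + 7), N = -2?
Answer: -27/68173 ≈ -0.00039605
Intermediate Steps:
j(K) = K/(3*(7 + K)) (j(K) = ((K + K)/(K + 7))/6 = ((2*K)/(7 + K))/6 = (2*K/(7 + K))/6 = K/(3*(7 + K)))
O(F) = -F**2 (O(F) = (F*(1 - 2))*F = (F*(-1))*F = (-F)*F = -F**2)
1/((-43*43 + j(2)) + O(26)) = 1/((-43*43 + (1/3)*2/(7 + 2)) - 1*26**2) = 1/((-1849 + (1/3)*2/9) - 1*676) = 1/((-1849 + (1/3)*2*(1/9)) - 676) = 1/((-1849 + 2/27) - 676) = 1/(-49921/27 - 676) = 1/(-68173/27) = -27/68173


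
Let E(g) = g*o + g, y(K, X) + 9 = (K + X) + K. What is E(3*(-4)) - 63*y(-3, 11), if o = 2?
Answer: 216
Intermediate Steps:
y(K, X) = -9 + X + 2*K (y(K, X) = -9 + ((K + X) + K) = -9 + (X + 2*K) = -9 + X + 2*K)
E(g) = 3*g (E(g) = g*2 + g = 2*g + g = 3*g)
E(3*(-4)) - 63*y(-3, 11) = 3*(3*(-4)) - 63*(-9 + 11 + 2*(-3)) = 3*(-12) - 63*(-9 + 11 - 6) = -36 - 63*(-4) = -36 + 252 = 216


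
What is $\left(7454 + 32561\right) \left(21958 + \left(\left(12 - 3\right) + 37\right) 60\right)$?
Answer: $989090770$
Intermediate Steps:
$\left(7454 + 32561\right) \left(21958 + \left(\left(12 - 3\right) + 37\right) 60\right) = 40015 \left(21958 + \left(\left(12 - 3\right) + 37\right) 60\right) = 40015 \left(21958 + \left(9 + 37\right) 60\right) = 40015 \left(21958 + 46 \cdot 60\right) = 40015 \left(21958 + 2760\right) = 40015 \cdot 24718 = 989090770$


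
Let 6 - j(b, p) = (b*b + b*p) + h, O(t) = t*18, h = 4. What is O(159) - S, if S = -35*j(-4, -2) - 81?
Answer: 2173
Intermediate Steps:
O(t) = 18*t
j(b, p) = 2 - b² - b*p (j(b, p) = 6 - ((b*b + b*p) + 4) = 6 - ((b² + b*p) + 4) = 6 - (4 + b² + b*p) = 6 + (-4 - b² - b*p) = 2 - b² - b*p)
S = 689 (S = -35*(2 - 1*(-4)² - 1*(-4)*(-2)) - 81 = -35*(2 - 1*16 - 8) - 81 = -35*(2 - 16 - 8) - 81 = -35*(-22) - 81 = 770 - 81 = 689)
O(159) - S = 18*159 - 1*689 = 2862 - 689 = 2173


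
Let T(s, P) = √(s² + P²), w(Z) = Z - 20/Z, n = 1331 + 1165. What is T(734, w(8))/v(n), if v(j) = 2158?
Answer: √2155145/4316 ≈ 0.34014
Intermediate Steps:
n = 2496
T(s, P) = √(P² + s²)
T(734, w(8))/v(n) = √((8 - 20/8)² + 734²)/2158 = √((8 - 20*⅛)² + 538756)*(1/2158) = √((8 - 5/2)² + 538756)*(1/2158) = √((11/2)² + 538756)*(1/2158) = √(121/4 + 538756)*(1/2158) = √(2155145/4)*(1/2158) = (√2155145/2)*(1/2158) = √2155145/4316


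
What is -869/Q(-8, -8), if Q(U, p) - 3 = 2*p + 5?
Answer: 869/8 ≈ 108.63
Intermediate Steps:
Q(U, p) = 8 + 2*p (Q(U, p) = 3 + (2*p + 5) = 3 + (5 + 2*p) = 8 + 2*p)
-869/Q(-8, -8) = -869/(8 + 2*(-8)) = -869/(8 - 16) = -869/(-8) = -869*(-⅛) = 869/8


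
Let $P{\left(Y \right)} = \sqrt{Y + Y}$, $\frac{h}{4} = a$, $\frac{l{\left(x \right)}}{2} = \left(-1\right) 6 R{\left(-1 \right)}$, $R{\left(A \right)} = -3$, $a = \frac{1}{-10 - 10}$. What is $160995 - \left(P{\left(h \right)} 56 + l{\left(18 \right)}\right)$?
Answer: $160959 - \frac{56 i \sqrt{10}}{5} \approx 1.6096 \cdot 10^{5} - 35.417 i$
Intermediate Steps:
$a = - \frac{1}{20}$ ($a = \frac{1}{-20} = - \frac{1}{20} \approx -0.05$)
$l{\left(x \right)} = 36$ ($l{\left(x \right)} = 2 \left(-1\right) 6 \left(-3\right) = 2 \left(\left(-6\right) \left(-3\right)\right) = 2 \cdot 18 = 36$)
$h = - \frac{1}{5}$ ($h = 4 \left(- \frac{1}{20}\right) = - \frac{1}{5} \approx -0.2$)
$P{\left(Y \right)} = \sqrt{2} \sqrt{Y}$ ($P{\left(Y \right)} = \sqrt{2 Y} = \sqrt{2} \sqrt{Y}$)
$160995 - \left(P{\left(h \right)} 56 + l{\left(18 \right)}\right) = 160995 - \left(\sqrt{2} \sqrt{- \frac{1}{5}} \cdot 56 + 36\right) = 160995 - \left(\sqrt{2} \frac{i \sqrt{5}}{5} \cdot 56 + 36\right) = 160995 - \left(\frac{i \sqrt{10}}{5} \cdot 56 + 36\right) = 160995 - \left(\frac{56 i \sqrt{10}}{5} + 36\right) = 160995 - \left(36 + \frac{56 i \sqrt{10}}{5}\right) = 160959 - \frac{56 i \sqrt{10}}{5}$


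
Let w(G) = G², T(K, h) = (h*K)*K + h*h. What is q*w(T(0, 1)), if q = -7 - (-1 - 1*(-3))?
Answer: -9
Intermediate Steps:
q = -9 (q = -7 - (-1 + 3) = -7 - 1*2 = -7 - 2 = -9)
T(K, h) = h² + h*K² (T(K, h) = (K*h)*K + h² = h*K² + h² = h² + h*K²)
q*w(T(0, 1)) = -9*(1 + 0²)² = -9*(1 + 0)² = -9*1² = -9*1 = -9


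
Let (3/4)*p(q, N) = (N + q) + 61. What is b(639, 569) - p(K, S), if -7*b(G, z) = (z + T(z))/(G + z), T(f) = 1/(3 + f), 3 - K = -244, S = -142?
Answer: -3212632855/14510496 ≈ -221.40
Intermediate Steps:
K = 247 (K = 3 - 1*(-244) = 3 + 244 = 247)
p(q, N) = 244/3 + 4*N/3 + 4*q/3 (p(q, N) = 4*((N + q) + 61)/3 = 4*(61 + N + q)/3 = 244/3 + 4*N/3 + 4*q/3)
b(G, z) = -(z + 1/(3 + z))/(7*(G + z))
b(639, 569) - p(K, S) = (-1 - 1*569*(3 + 569))/(7*(3 + 569)*(639 + 569)) - (244/3 + (4/3)*(-142) + (4/3)*247) = (1/7)*(-1 - 1*569*572)/(572*1208) - (244/3 - 568/3 + 988/3) = (1/7)*(1/572)*(1/1208)*(-1 - 325468) - 1*664/3 = (1/7)*(1/572)*(1/1208)*(-325469) - 664/3 = -325469/4836832 - 664/3 = -3212632855/14510496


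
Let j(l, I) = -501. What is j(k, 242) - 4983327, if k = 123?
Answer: -4983828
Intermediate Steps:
j(k, 242) - 4983327 = -501 - 4983327 = -4983828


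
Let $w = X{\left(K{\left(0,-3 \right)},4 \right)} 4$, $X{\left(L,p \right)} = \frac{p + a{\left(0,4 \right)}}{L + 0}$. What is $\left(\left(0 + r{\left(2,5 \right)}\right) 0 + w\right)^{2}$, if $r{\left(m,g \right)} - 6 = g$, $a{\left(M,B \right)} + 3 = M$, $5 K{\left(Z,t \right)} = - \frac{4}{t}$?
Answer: $225$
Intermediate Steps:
$K{\left(Z,t \right)} = - \frac{4}{5 t}$ ($K{\left(Z,t \right)} = \frac{\left(-4\right) \frac{1}{t}}{5} = - \frac{4}{5 t}$)
$a{\left(M,B \right)} = -3 + M$
$r{\left(m,g \right)} = 6 + g$
$X{\left(L,p \right)} = \frac{-3 + p}{L}$ ($X{\left(L,p \right)} = \frac{p + \left(-3 + 0\right)}{L + 0} = \frac{p - 3}{L} = \frac{-3 + p}{L}$)
$w = 15$ ($w = \frac{-3 + 4}{\left(- \frac{4}{5}\right) \frac{1}{-3}} \cdot 4 = \frac{1}{\left(- \frac{4}{5}\right) \left(- \frac{1}{3}\right)} 1 \cdot 4 = \frac{1}{\frac{4}{15}} \cdot 1 \cdot 4 = \frac{15}{4} \cdot 1 \cdot 4 = \frac{15}{4} \cdot 4 = 15$)
$\left(\left(0 + r{\left(2,5 \right)}\right) 0 + w\right)^{2} = \left(\left(0 + \left(6 + 5\right)\right) 0 + 15\right)^{2} = \left(\left(0 + 11\right) 0 + 15\right)^{2} = \left(11 \cdot 0 + 15\right)^{2} = \left(0 + 15\right)^{2} = 15^{2} = 225$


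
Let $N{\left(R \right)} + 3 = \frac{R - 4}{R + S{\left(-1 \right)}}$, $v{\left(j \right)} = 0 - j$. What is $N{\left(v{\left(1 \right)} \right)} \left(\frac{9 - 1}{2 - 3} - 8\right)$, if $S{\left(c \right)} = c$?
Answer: $8$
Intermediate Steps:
$v{\left(j \right)} = - j$
$N{\left(R \right)} = -3 + \frac{-4 + R}{-1 + R}$ ($N{\left(R \right)} = -3 + \frac{R - 4}{R - 1} = -3 + \frac{-4 + R}{-1 + R}$)
$N{\left(v{\left(1 \right)} \right)} \left(\frac{9 - 1}{2 - 3} - 8\right) = \frac{-1 - 2 \left(\left(-1\right) 1\right)}{-1 - 1} \left(\frac{9 - 1}{2 - 3} - 8\right) = \frac{-1 - -2}{-1 - 1} \left(\frac{8}{-1} - 8\right) = \frac{-1 + 2}{-2} \left(8 \left(-1\right) - 8\right) = \left(- \frac{1}{2}\right) 1 \left(-8 - 8\right) = \left(- \frac{1}{2}\right) \left(-16\right) = 8$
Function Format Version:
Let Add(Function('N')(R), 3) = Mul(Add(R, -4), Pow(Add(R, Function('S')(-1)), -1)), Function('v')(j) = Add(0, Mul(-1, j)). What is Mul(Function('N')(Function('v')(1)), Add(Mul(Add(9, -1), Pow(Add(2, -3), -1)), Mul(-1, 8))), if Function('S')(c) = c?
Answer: 8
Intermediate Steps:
Function('v')(j) = Mul(-1, j)
Function('N')(R) = Add(-3, Mul(Pow(Add(-1, R), -1), Add(-4, R))) (Function('N')(R) = Add(-3, Mul(Add(R, -4), Pow(Add(R, -1), -1))) = Add(-3, Mul(Add(-4, R), Pow(Add(-1, R), -1))) = Add(-3, Mul(Pow(Add(-1, R), -1), Add(-4, R))))
Mul(Function('N')(Function('v')(1)), Add(Mul(Add(9, -1), Pow(Add(2, -3), -1)), Mul(-1, 8))) = Mul(Mul(Pow(Add(-1, Mul(-1, 1)), -1), Add(-1, Mul(-2, Mul(-1, 1)))), Add(Mul(Add(9, -1), Pow(Add(2, -3), -1)), Mul(-1, 8))) = Mul(Mul(Pow(Add(-1, -1), -1), Add(-1, Mul(-2, -1))), Add(Mul(8, Pow(-1, -1)), -8)) = Mul(Mul(Pow(-2, -1), Add(-1, 2)), Add(Mul(8, -1), -8)) = Mul(Mul(Rational(-1, 2), 1), Add(-8, -8)) = Mul(Rational(-1, 2), -16) = 8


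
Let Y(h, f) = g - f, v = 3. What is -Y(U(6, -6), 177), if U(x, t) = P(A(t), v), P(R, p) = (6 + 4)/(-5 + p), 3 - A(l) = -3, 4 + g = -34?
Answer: 215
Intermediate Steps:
g = -38 (g = -4 - 34 = -38)
A(l) = 6 (A(l) = 3 - 1*(-3) = 3 + 3 = 6)
P(R, p) = 10/(-5 + p)
U(x, t) = -5 (U(x, t) = 10/(-5 + 3) = 10/(-2) = 10*(-½) = -5)
Y(h, f) = -38 - f
-Y(U(6, -6), 177) = -(-38 - 1*177) = -(-38 - 177) = -1*(-215) = 215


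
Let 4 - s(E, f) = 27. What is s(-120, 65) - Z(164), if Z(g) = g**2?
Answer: -26919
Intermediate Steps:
s(E, f) = -23 (s(E, f) = 4 - 1*27 = 4 - 27 = -23)
s(-120, 65) - Z(164) = -23 - 1*164**2 = -23 - 1*26896 = -23 - 26896 = -26919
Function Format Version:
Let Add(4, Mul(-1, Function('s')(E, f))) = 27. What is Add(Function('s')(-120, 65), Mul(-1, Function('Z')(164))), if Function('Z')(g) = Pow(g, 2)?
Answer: -26919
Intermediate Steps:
Function('s')(E, f) = -23 (Function('s')(E, f) = Add(4, Mul(-1, 27)) = Add(4, -27) = -23)
Add(Function('s')(-120, 65), Mul(-1, Function('Z')(164))) = Add(-23, Mul(-1, Pow(164, 2))) = Add(-23, Mul(-1, 26896)) = Add(-23, -26896) = -26919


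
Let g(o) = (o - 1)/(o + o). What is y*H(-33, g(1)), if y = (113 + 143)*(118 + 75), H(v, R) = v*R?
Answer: 0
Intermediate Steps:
g(o) = (-1 + o)/(2*o) (g(o) = (-1 + o)/((2*o)) = (-1 + o)*(1/(2*o)) = (-1 + o)/(2*o))
H(v, R) = R*v
y = 49408 (y = 256*193 = 49408)
y*H(-33, g(1)) = 49408*(((1/2)*(-1 + 1)/1)*(-33)) = 49408*(((1/2)*1*0)*(-33)) = 49408*(0*(-33)) = 49408*0 = 0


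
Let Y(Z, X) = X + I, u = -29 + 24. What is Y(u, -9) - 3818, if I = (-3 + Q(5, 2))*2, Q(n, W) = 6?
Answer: -3821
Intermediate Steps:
u = -5
I = 6 (I = (-3 + 6)*2 = 3*2 = 6)
Y(Z, X) = 6 + X (Y(Z, X) = X + 6 = 6 + X)
Y(u, -9) - 3818 = (6 - 9) - 3818 = -3 - 3818 = -3821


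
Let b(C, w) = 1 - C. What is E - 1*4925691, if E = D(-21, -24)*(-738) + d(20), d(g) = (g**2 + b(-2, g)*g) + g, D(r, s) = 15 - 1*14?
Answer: -4925949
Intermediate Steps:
D(r, s) = 1 (D(r, s) = 15 - 14 = 1)
d(g) = g**2 + 4*g (d(g) = (g**2 + (1 - 1*(-2))*g) + g = (g**2 + (1 + 2)*g) + g = (g**2 + 3*g) + g = g**2 + 4*g)
E = -258 (E = 1*(-738) + 20*(4 + 20) = -738 + 20*24 = -738 + 480 = -258)
E - 1*4925691 = -258 - 1*4925691 = -258 - 4925691 = -4925949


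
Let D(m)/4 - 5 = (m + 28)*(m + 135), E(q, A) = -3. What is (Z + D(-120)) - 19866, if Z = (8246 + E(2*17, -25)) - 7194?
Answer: -24317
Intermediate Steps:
D(m) = 20 + 4*(28 + m)*(135 + m) (D(m) = 20 + 4*((m + 28)*(m + 135)) = 20 + 4*((28 + m)*(135 + m)) = 20 + 4*(28 + m)*(135 + m))
Z = 1049 (Z = (8246 - 3) - 7194 = 8243 - 7194 = 1049)
(Z + D(-120)) - 19866 = (1049 + (15140 + 4*(-120)² + 652*(-120))) - 19866 = (1049 + (15140 + 4*14400 - 78240)) - 19866 = (1049 + (15140 + 57600 - 78240)) - 19866 = (1049 - 5500) - 19866 = -4451 - 19866 = -24317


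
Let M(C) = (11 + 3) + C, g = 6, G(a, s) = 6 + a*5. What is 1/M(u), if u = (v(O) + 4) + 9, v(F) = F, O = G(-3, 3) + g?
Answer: 1/24 ≈ 0.041667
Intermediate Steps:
G(a, s) = 6 + 5*a
O = -3 (O = (6 + 5*(-3)) + 6 = (6 - 15) + 6 = -9 + 6 = -3)
u = 10 (u = (-3 + 4) + 9 = 1 + 9 = 10)
M(C) = 14 + C
1/M(u) = 1/(14 + 10) = 1/24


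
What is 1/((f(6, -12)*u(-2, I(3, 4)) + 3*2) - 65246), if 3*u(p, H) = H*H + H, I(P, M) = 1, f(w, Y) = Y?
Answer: -1/65248 ≈ -1.5326e-5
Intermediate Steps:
u(p, H) = H/3 + H²/3 (u(p, H) = (H*H + H)/3 = (H² + H)/3 = (H + H²)/3 = H/3 + H²/3)
1/((f(6, -12)*u(-2, I(3, 4)) + 3*2) - 65246) = 1/((-4*(1 + 1) + 3*2) - 65246) = 1/((-4*2 + 6) - 65246) = 1/((-12*⅔ + 6) - 65246) = 1/((-8 + 6) - 65246) = 1/(-2 - 65246) = 1/(-65248) = -1/65248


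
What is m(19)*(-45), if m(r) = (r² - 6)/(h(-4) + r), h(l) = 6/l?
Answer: -6390/7 ≈ -912.86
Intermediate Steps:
m(r) = (-6 + r²)/(-3/2 + r) (m(r) = (r² - 6)/(6/(-4) + r) = (-6 + r²)/(6*(-¼) + r) = (-6 + r²)/(-3/2 + r))
m(19)*(-45) = (2*(-6 + 19²)/(-3 + 2*19))*(-45) = (2*(-6 + 361)/(-3 + 38))*(-45) = (2*355/35)*(-45) = (2*(1/35)*355)*(-45) = (142/7)*(-45) = -6390/7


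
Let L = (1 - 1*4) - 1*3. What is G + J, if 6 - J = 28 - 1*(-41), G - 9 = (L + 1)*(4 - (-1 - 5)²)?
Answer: 106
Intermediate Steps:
L = -6 (L = (1 - 4) - 3 = -3 - 3 = -6)
G = 169 (G = 9 + (-6 + 1)*(4 - (-1 - 5)²) = 9 - 5*(4 - 1*(-6)²) = 9 - 5*(4 - 1*36) = 9 - 5*(4 - 36) = 9 - 5*(-32) = 9 + 160 = 169)
J = -63 (J = 6 - (28 - 1*(-41)) = 6 - (28 + 41) = 6 - 1*69 = 6 - 69 = -63)
G + J = 169 - 63 = 106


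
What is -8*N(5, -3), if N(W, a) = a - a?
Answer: 0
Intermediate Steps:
N(W, a) = 0
-8*N(5, -3) = -8*0 = 0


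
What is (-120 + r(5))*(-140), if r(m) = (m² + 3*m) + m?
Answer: 10500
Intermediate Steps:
r(m) = m² + 4*m
(-120 + r(5))*(-140) = (-120 + 5*(4 + 5))*(-140) = (-120 + 5*9)*(-140) = (-120 + 45)*(-140) = -75*(-140) = 10500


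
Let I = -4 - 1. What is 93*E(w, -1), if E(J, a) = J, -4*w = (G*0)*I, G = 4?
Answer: 0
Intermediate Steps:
I = -5
w = 0 (w = -4*0*(-5)/4 = -0*(-5) = -1/4*0 = 0)
93*E(w, -1) = 93*0 = 0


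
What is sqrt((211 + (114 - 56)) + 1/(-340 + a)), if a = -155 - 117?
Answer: sqrt(2798659)/102 ≈ 16.401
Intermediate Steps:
a = -272
sqrt((211 + (114 - 56)) + 1/(-340 + a)) = sqrt((211 + (114 - 56)) + 1/(-340 - 272)) = sqrt((211 + 58) + 1/(-612)) = sqrt(269 - 1/612) = sqrt(164627/612) = sqrt(2798659)/102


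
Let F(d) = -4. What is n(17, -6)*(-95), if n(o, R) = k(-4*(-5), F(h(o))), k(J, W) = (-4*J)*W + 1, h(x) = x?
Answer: -30495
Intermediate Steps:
k(J, W) = 1 - 4*J*W (k(J, W) = -4*J*W + 1 = 1 - 4*J*W)
n(o, R) = 321 (n(o, R) = 1 - 4*(-4*(-5))*(-4) = 1 - 4*20*(-4) = 1 + 320 = 321)
n(17, -6)*(-95) = 321*(-95) = -30495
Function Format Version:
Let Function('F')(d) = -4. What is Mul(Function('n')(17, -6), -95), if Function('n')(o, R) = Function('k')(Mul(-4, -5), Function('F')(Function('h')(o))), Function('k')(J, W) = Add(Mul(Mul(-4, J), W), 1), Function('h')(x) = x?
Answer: -30495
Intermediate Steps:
Function('k')(J, W) = Add(1, Mul(-4, J, W)) (Function('k')(J, W) = Add(Mul(-4, J, W), 1) = Add(1, Mul(-4, J, W)))
Function('n')(o, R) = 321 (Function('n')(o, R) = Add(1, Mul(-4, Mul(-4, -5), -4)) = Add(1, Mul(-4, 20, -4)) = Add(1, 320) = 321)
Mul(Function('n')(17, -6), -95) = Mul(321, -95) = -30495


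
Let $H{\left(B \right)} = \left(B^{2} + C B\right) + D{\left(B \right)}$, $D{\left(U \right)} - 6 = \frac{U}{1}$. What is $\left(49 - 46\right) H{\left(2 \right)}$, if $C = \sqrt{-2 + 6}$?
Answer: $48$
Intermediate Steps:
$D{\left(U \right)} = 6 + U$ ($D{\left(U \right)} = 6 + \frac{U}{1} = 6 + U 1 = 6 + U$)
$C = 2$ ($C = \sqrt{4} = 2$)
$H{\left(B \right)} = 6 + B^{2} + 3 B$ ($H{\left(B \right)} = \left(B^{2} + 2 B\right) + \left(6 + B\right) = 6 + B^{2} + 3 B$)
$\left(49 - 46\right) H{\left(2 \right)} = \left(49 - 46\right) \left(6 + 2^{2} + 3 \cdot 2\right) = 3 \left(6 + 4 + 6\right) = 3 \cdot 16 = 48$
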